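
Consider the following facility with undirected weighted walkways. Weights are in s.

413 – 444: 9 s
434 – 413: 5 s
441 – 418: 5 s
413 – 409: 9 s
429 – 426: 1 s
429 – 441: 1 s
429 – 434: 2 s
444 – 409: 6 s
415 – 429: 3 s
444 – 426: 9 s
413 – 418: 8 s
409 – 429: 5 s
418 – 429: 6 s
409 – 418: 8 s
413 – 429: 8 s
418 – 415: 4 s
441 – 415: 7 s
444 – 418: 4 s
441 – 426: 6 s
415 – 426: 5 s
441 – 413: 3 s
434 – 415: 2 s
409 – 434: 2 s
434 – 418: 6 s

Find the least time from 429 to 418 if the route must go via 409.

Best 429 to 409: 429–434–409 costing 4
Shortest 409→418: 409–418 = 8
Total via 409: 4 + 8 = 12 s.

12 s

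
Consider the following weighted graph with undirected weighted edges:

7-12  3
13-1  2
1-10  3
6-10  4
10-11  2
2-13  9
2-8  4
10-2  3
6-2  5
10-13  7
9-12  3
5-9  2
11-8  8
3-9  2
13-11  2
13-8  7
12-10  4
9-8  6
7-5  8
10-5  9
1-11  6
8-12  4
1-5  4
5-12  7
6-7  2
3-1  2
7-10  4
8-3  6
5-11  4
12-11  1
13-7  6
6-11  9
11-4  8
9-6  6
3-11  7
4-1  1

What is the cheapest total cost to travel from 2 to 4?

7

Settle nodes by increasing distance from 2:
2: 0
10: 3  (via 2)
8: 4  (via 2)
6: 5  (via 2)
11: 5  (via 10)
1: 6  (via 10)
12: 6  (via 11)
4: 7  (via 1)
Shortest route: 2–10–1–4 = 7.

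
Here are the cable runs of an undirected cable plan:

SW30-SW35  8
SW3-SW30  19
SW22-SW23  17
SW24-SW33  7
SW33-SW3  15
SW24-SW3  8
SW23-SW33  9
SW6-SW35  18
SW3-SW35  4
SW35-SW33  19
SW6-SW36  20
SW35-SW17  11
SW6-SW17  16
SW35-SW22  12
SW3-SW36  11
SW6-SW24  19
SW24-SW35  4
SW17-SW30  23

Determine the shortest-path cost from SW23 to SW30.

28

Compare a few routes:
SW23–SW33–SW24–SW3–SW35–SW30: 9+7+8+4+8 = 36
SW23–SW33–SW3–SW35–SW30: 9+15+4+8 = 36
SW23–SW33–SW24–SW35–SW30: 9+7+4+8 = 28
SW23–SW33–SW35–SW30: 9+19+8 = 36
The minimum is 28 via SW23–SW33–SW24–SW35–SW30.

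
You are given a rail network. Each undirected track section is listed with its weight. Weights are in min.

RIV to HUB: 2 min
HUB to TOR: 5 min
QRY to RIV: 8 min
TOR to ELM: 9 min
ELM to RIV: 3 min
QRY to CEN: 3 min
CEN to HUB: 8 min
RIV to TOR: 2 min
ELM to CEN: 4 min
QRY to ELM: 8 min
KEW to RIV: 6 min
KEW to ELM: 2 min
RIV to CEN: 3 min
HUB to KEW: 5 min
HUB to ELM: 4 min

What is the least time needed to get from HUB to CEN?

5 min

Compare a few routes:
HUB - CEN: 8 = 8
HUB - RIV - CEN: 2+3 = 5
Cheapest is HUB - RIV - CEN at 5 min.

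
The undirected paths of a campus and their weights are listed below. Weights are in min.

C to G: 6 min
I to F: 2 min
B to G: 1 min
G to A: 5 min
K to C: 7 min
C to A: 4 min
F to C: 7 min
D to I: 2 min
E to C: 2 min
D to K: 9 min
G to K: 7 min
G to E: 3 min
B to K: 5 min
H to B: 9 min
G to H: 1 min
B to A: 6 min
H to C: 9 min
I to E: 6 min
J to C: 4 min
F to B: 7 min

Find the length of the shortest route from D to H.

Compare a few routes:
D–I–F–B–G–H: 2+2+7+1+1 = 13
D–I–E–G–H: 2+6+3+1 = 12
D–K–B–G–H: 9+5+1+1 = 16
Cheapest is D–I–E–G–H at 12 min.

12 min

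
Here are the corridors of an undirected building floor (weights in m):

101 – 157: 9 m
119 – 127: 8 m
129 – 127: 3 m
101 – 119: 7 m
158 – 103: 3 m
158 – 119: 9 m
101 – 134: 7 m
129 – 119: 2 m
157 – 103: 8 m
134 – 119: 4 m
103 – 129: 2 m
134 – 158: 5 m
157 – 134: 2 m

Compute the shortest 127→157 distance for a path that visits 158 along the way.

Shortest 127→158: 127–129–103–158 = 8
Shortest 158→157: 158–134–157 = 7
Total via 158: 8 + 7 = 15 m.

15 m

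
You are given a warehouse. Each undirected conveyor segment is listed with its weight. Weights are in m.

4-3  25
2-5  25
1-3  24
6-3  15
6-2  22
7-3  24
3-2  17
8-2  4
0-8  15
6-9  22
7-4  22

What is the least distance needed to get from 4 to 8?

46 m

Shortest distances from 4:
4: 0
7: 22  (via 4)
3: 25  (via 4)
6: 40  (via 3)
2: 42  (via 3)
8: 46  (via 2)
Shortest route: 4–3–2–8 = 46 m.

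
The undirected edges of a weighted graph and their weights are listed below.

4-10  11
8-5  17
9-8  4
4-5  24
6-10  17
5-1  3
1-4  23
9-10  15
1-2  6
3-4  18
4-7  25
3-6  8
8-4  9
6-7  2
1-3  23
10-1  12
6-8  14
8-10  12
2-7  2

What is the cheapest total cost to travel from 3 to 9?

Settle nodes by increasing distance from 3:
3: 0
6: 8  (via 3)
7: 10  (via 6)
2: 12  (via 7)
1: 18  (via 2)
4: 18  (via 3)
5: 21  (via 1)
8: 22  (via 6)
10: 25  (via 6)
9: 26  (via 8)
Shortest route: 3–6–8–9 = 26.

26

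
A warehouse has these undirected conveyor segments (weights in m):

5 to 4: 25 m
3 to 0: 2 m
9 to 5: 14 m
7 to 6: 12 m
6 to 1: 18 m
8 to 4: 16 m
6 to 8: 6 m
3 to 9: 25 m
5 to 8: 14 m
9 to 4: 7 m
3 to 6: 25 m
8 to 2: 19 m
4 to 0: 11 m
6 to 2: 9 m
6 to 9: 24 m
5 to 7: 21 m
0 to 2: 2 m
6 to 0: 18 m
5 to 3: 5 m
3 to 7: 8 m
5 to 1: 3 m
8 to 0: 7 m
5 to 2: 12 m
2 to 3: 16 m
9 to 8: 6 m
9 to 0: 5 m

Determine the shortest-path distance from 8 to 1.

17 m

Candidate routes:
8 - 9 - 0 - 3 - 5 - 1: 6+5+2+5+3 = 21
8 - 9 - 5 - 1: 6+14+3 = 23
8 - 5 - 1: 14+3 = 17
The minimum is 17 m via 8 - 5 - 1.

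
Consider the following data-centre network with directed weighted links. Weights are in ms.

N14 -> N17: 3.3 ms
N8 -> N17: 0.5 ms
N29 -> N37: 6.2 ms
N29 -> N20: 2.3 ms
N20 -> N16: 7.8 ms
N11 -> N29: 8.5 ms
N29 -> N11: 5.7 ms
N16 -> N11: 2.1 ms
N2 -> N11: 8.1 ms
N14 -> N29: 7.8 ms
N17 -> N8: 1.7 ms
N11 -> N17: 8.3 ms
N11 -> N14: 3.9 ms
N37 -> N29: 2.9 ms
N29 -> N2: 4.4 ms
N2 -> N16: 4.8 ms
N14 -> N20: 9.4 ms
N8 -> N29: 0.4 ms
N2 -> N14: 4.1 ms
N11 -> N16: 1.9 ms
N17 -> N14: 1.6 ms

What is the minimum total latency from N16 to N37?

16.8 ms

Enumerating some paths:
N16–N11–N14–N17–N8–N29–N37: 2.1+3.9+3.3+1.7+0.4+6.2 = 17.6
N16–N11–N17–N8–N29–N37: 2.1+8.3+1.7+0.4+6.2 = 18.7
N16–N11–N29–N37: 2.1+8.5+6.2 = 16.8
The minimum is 16.8 ms via N16–N11–N29–N37.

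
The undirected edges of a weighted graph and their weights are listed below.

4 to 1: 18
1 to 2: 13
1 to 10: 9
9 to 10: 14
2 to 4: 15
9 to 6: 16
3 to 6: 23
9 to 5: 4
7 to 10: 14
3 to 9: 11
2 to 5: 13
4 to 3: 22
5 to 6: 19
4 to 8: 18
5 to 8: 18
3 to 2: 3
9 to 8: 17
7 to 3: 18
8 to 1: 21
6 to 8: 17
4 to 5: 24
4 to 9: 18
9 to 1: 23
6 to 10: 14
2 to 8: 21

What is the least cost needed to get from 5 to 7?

Shortest distances from 5:
5: 0
9: 4  (via 5)
2: 13  (via 5)
3: 15  (via 9)
8: 18  (via 5)
10: 18  (via 9)
6: 19  (via 5)
4: 22  (via 9)
1: 26  (via 2)
7: 32  (via 10)
Shortest route: 5 → 9 → 10 → 7 = 32.

32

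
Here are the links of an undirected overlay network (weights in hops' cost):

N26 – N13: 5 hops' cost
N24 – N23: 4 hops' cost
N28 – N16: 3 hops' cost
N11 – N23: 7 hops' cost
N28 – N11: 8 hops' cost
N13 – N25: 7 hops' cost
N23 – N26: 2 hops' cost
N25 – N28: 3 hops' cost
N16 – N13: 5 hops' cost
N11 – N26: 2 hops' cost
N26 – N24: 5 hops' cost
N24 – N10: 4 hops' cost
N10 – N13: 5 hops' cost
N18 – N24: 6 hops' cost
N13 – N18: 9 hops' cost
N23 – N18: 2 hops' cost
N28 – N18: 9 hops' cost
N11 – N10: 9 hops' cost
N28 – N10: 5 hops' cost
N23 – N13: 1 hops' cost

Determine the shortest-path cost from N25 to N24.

12 hops' cost

Enumerating some paths:
N25 → N13 → N23 → N18 → N24: 7+1+2+6 = 16
N25 → N13 → N23 → N24: 7+1+4 = 12
N25 → N13 → N10 → N24: 7+5+4 = 16
N25 → N13 → N23 → N26 → N24: 7+1+2+5 = 15
The minimum is 12 hops' cost via N25 → N13 → N23 → N24.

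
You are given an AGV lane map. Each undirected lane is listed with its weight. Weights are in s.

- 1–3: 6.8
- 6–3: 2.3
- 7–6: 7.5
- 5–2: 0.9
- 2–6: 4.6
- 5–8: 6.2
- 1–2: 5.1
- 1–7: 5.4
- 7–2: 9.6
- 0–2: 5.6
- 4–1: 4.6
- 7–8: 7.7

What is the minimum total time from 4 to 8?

16.8 s

Enumerating some paths:
4–1–2–5–8: 4.6+5.1+0.9+6.2 = 16.8
4–1–7–8: 4.6+5.4+7.7 = 17.7
Cheapest is 4–1–2–5–8 at 16.8 s.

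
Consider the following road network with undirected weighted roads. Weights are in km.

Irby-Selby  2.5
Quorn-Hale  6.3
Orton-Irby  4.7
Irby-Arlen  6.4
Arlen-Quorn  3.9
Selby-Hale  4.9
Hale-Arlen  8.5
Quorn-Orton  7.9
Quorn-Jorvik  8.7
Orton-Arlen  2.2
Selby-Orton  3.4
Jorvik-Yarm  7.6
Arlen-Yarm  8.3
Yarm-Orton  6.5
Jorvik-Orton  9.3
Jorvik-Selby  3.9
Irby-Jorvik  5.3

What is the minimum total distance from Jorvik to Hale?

Enumerating some paths:
Jorvik → Selby → Hale: 3.9+4.9 = 8.8
Jorvik → Irby → Selby → Hale: 5.3+2.5+4.9 = 12.7
The minimum is 8.8 km via Jorvik → Selby → Hale.

8.8 km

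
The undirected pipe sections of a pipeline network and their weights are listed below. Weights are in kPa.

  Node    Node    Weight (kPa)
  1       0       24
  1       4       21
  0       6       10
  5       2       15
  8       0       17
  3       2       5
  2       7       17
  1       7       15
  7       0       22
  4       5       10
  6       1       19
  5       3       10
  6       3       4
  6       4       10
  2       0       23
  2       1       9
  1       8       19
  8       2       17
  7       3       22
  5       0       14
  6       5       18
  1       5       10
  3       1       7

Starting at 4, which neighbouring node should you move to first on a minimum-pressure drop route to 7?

Compare a few routes:
4 - 6 - 3 - 1 - 7: 10+4+7+15 = 36
4 - 1 - 7: 21+15 = 36
4 - 5 - 1 - 7: 10+10+15 = 35
The minimum is 35 kPa via 4 - 5 - 1 - 7.
So from 4 the first move is to 5.

5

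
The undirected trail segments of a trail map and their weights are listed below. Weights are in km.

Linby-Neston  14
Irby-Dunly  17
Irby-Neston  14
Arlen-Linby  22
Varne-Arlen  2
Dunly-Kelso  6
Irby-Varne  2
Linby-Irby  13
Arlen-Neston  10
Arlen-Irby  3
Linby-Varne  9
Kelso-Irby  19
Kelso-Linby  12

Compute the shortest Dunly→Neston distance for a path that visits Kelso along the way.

32 km

Best Dunly to Kelso: Dunly–Kelso costing 6
Best Kelso to Neston: Kelso–Linby–Neston costing 26
Total via Kelso: 6 + 26 = 32 km.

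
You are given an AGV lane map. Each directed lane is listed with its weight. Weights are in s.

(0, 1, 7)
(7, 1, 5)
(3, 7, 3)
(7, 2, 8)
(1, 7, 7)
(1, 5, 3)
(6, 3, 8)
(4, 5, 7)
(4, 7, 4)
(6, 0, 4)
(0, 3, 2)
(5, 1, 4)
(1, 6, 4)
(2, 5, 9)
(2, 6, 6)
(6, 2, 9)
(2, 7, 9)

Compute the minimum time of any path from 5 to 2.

Enumerating some paths:
5 → 1 → 6 → 2: 4+4+9 = 17
5 → 1 → 7 → 2: 4+7+8 = 19
The minimum is 17 s via 5 → 1 → 6 → 2.

17 s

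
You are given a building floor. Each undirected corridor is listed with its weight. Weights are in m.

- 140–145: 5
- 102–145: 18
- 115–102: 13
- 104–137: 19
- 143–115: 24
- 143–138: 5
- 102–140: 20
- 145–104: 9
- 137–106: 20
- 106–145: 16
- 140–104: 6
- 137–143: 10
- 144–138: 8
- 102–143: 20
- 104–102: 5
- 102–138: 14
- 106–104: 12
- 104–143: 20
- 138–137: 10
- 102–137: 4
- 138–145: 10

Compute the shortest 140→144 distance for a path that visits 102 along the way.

Best 140 to 102: 140–104–102 costing 11
Best 102 to 144: 102–138–144 costing 22
Total via 102: 11 + 22 = 33 m.

33 m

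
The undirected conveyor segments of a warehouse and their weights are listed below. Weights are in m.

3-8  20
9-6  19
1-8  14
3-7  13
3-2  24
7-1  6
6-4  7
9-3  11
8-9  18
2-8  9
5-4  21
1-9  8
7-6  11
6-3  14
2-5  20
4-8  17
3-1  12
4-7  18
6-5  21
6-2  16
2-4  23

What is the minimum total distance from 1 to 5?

Compare a few routes:
1 - 8 - 2 - 5: 14+9+20 = 43
1 - 7 - 6 - 5: 6+11+21 = 38
Cheapest is 1 - 7 - 6 - 5 at 38 m.

38 m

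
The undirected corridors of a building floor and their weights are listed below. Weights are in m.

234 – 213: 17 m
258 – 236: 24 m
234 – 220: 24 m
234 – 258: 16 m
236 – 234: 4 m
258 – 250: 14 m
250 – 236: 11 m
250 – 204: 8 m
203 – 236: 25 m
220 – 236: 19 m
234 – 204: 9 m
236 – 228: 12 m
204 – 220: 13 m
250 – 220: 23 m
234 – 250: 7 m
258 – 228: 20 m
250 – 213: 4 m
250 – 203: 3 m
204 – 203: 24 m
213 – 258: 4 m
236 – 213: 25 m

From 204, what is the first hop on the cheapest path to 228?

234

Enumerating some paths:
204 → 250 → 234 → 236 → 228: 8+7+4+12 = 31
204 → 250 → 236 → 228: 8+11+12 = 31
204 → 234 → 236 → 228: 9+4+12 = 25
The minimum is 25 m via 204 → 234 → 236 → 228.
So from 204 the first move is to 234.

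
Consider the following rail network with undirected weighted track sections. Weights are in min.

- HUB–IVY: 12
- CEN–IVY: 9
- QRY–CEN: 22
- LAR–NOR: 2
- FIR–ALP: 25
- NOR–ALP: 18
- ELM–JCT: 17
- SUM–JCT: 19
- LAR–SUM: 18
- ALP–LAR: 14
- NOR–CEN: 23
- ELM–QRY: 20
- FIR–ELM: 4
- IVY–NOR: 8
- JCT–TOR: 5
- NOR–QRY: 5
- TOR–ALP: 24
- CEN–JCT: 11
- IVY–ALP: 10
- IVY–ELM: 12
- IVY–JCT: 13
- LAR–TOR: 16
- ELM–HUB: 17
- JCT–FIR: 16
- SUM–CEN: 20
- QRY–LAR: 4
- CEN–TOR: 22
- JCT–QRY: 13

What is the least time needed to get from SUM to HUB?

Candidate routes:
SUM–LAR–NOR–IVY–HUB: 18+2+8+12 = 40
SUM–CEN–IVY–HUB: 20+9+12 = 41
SUM–JCT–IVY–HUB: 19+13+12 = 44
The minimum is 40 min via SUM–LAR–NOR–IVY–HUB.

40 min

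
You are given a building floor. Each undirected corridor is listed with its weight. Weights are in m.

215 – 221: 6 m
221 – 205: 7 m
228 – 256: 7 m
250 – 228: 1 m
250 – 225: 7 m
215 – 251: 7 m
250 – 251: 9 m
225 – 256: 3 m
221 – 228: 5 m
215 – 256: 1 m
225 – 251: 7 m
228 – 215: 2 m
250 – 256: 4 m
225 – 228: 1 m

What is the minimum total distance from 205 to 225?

13 m

Settle nodes by increasing distance from 205:
205: 0
221: 7  (via 205)
228: 12  (via 221)
215: 13  (via 221)
225: 13  (via 228)
Shortest route: 205–221–228–225 = 13 m.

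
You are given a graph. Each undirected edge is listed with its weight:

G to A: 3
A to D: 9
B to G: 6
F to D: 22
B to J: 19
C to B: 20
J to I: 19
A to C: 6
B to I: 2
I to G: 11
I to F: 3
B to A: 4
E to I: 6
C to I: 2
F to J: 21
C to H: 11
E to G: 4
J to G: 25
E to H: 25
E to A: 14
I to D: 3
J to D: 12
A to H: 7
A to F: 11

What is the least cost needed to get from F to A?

Settle nodes by increasing distance from F:
F: 0
I: 3  (via F)
B: 5  (via I)
C: 5  (via I)
D: 6  (via I)
A: 9  (via B)
Shortest route: F → I → B → A = 9.

9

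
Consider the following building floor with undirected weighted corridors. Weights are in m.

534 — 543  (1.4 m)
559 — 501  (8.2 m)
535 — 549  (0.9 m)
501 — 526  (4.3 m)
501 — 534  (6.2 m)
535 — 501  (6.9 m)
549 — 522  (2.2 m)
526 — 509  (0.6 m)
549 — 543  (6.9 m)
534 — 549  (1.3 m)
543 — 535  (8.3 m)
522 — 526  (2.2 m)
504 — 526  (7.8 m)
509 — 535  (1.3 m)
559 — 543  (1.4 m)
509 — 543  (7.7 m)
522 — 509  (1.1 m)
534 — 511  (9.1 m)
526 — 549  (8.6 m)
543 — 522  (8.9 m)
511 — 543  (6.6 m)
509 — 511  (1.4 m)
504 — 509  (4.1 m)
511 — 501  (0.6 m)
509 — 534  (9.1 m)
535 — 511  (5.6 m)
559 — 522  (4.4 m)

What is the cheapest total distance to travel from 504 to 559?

Shortest distances from 504:
504: 0
509: 4.1  (via 504)
526: 4.7  (via 509)
522: 5.2  (via 509)
535: 5.4  (via 509)
511: 5.5  (via 509)
501: 6.1  (via 511)
549: 6.3  (via 535)
534: 7.6  (via 549)
543: 9  (via 534)
559: 9.6  (via 522)
Shortest route: 504–509–522–559 = 9.6 m.

9.6 m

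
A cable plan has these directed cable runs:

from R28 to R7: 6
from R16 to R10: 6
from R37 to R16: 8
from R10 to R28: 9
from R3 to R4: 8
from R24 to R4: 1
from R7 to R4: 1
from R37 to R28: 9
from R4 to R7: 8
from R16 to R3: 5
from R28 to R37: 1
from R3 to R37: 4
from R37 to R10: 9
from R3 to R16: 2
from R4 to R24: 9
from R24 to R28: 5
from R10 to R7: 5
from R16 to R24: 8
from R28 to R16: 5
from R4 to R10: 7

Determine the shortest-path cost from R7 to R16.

Compare a few routes:
R7–R4–R10–R28–R16: 1+7+9+5 = 22
R7–R4–R24–R28–R16: 1+9+5+5 = 20
R7–R4–R24–R28–R37–R16: 1+9+5+1+8 = 24
Cheapest is R7–R4–R24–R28–R16 at 20.

20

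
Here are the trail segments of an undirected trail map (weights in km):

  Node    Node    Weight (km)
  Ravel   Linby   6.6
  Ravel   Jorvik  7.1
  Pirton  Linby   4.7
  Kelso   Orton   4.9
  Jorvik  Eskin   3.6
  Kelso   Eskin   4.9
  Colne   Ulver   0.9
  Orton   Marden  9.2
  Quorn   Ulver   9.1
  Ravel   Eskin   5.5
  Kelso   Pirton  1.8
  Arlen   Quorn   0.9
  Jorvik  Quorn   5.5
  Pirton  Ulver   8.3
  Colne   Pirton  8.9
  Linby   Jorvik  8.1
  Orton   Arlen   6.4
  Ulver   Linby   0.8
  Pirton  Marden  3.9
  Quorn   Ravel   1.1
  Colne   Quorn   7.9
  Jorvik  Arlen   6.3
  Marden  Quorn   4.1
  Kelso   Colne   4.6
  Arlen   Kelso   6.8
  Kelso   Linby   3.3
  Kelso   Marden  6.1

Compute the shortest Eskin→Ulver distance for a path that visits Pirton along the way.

12.2 km

Shortest Eskin→Pirton: Eskin–Kelso–Pirton = 6.7
Best Pirton to Ulver: Pirton–Linby–Ulver costing 5.5
Total via Pirton: 6.7 + 5.5 = 12.2 km.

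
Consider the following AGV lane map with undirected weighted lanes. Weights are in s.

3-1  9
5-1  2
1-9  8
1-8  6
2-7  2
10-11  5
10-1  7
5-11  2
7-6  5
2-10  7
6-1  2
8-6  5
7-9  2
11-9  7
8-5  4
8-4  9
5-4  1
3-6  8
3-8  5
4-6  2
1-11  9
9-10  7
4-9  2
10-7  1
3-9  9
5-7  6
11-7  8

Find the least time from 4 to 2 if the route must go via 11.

11 s

Best 4 to 11: 4–5–11 costing 3
Best 11 to 2: 11–10–7–2 costing 8
Total via 11: 3 + 8 = 11 s.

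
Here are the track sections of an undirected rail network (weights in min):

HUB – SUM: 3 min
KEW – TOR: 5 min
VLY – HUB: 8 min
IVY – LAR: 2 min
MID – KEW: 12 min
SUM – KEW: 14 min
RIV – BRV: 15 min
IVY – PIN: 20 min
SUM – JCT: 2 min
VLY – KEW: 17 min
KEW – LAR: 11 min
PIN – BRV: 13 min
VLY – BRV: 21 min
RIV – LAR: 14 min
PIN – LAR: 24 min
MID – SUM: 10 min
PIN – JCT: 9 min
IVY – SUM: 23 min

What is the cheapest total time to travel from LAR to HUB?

Enumerating some paths:
LAR–IVY–PIN–JCT–SUM–HUB: 2+20+9+2+3 = 36
LAR–IVY–SUM–HUB: 2+23+3 = 28
LAR–KEW–VLY–HUB: 11+17+8 = 36
LAR–KEW–MID–SUM–HUB: 11+12+10+3 = 36
The minimum is 28 min via LAR–IVY–SUM–HUB.

28 min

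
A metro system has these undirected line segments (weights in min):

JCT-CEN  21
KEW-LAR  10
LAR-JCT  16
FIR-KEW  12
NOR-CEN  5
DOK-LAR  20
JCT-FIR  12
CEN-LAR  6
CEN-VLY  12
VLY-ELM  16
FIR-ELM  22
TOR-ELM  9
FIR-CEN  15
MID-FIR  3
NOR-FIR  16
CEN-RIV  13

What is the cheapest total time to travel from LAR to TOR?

Candidate routes:
LAR–CEN–FIR–ELM–TOR: 6+15+22+9 = 52
LAR–CEN–VLY–ELM–TOR: 6+12+16+9 = 43
LAR–KEW–FIR–ELM–TOR: 10+12+22+9 = 53
The minimum is 43 min via LAR–CEN–VLY–ELM–TOR.

43 min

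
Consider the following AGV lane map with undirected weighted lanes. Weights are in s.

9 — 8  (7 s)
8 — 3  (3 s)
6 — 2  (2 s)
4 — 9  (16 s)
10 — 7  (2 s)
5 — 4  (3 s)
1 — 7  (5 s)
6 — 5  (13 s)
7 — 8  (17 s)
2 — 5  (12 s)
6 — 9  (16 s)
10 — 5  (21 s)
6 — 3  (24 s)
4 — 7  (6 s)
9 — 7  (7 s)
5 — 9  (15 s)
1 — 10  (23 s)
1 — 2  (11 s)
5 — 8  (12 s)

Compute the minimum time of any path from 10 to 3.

19 s

Candidate routes:
10–7–4–9–8–3: 2+6+16+7+3 = 34
10–7–9–8–3: 2+7+7+3 = 19
10–7–8–3: 2+17+3 = 22
10–7–4–5–8–3: 2+6+3+12+3 = 26
The minimum is 19 s via 10–7–9–8–3.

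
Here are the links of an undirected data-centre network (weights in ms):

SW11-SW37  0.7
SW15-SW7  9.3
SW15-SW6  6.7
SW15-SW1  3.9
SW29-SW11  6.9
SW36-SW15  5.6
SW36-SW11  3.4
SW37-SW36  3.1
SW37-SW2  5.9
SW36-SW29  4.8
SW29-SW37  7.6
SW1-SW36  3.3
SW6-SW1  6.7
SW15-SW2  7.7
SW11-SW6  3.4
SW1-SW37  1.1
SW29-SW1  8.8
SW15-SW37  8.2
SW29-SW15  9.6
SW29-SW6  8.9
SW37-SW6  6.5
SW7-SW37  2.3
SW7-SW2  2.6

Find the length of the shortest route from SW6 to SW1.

5.2 ms

Shortest distances from SW6:
SW6: 0
SW11: 3.4  (via SW6)
SW37: 4.1  (via SW11)
SW1: 5.2  (via SW37)
Shortest route: SW6 → SW11 → SW37 → SW1 = 5.2 ms.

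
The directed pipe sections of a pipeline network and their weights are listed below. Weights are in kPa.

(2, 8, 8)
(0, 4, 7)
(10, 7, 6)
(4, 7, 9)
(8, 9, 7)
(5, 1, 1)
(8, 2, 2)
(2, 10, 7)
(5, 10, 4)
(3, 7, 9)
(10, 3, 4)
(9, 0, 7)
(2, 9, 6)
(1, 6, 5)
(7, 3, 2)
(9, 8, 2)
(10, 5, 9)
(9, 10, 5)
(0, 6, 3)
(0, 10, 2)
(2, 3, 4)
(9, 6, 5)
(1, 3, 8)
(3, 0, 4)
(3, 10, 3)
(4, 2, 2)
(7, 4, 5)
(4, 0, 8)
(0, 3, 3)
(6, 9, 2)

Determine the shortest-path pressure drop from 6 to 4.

16 kPa

Candidate routes:
6 - 9 - 8 - 2 - 3 - 0 - 4: 2+2+2+4+4+7 = 21
6 - 9 - 10 - 7 - 4: 2+5+6+5 = 18
6 - 9 - 0 - 10 - 7 - 4: 2+7+2+6+5 = 22
6 - 9 - 0 - 4: 2+7+7 = 16
The minimum is 16 kPa via 6 - 9 - 0 - 4.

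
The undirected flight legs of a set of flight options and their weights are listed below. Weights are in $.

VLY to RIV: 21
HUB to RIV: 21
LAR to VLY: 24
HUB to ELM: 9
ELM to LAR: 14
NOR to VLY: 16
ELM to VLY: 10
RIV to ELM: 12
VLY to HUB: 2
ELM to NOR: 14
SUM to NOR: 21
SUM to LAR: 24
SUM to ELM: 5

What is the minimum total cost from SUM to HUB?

Settle nodes by increasing distance from SUM:
SUM: 0
ELM: 5  (via SUM)
HUB: 14  (via ELM)
Shortest route: SUM–ELM–HUB = $14.

$14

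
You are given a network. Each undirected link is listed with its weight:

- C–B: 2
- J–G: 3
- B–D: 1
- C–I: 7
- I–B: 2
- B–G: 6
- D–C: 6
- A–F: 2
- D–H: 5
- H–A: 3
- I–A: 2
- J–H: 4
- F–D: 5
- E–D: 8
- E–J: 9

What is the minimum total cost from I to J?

Settle nodes by increasing distance from I:
I: 0
A: 2  (via I)
B: 2  (via I)
D: 3  (via B)
C: 4  (via B)
F: 4  (via A)
H: 5  (via A)
G: 8  (via B)
J: 9  (via H)
Shortest route: I–A–H–J = 9.

9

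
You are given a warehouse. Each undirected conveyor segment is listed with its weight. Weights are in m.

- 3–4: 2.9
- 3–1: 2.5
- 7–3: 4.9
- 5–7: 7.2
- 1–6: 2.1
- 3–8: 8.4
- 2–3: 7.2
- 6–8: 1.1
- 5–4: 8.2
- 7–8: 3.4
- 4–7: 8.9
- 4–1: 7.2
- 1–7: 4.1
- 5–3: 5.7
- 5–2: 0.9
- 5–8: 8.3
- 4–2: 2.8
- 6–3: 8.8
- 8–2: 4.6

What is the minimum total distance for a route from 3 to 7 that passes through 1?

Shortest 3→1: 3 → 1 = 2.5
Shortest 1→7: 1 → 7 = 4.1
Total via 1: 2.5 + 4.1 = 6.6 m.

6.6 m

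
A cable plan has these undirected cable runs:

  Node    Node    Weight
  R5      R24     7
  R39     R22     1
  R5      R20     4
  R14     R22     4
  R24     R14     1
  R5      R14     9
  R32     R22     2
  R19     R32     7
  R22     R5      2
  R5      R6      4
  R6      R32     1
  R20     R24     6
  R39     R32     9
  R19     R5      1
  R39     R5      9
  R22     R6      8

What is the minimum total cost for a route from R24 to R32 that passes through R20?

Shortest R24→R20: R24–R20 = 6
Shortest R20→R32: R20–R5–R22–R32 = 8
Total via R20: 6 + 8 = 14.

14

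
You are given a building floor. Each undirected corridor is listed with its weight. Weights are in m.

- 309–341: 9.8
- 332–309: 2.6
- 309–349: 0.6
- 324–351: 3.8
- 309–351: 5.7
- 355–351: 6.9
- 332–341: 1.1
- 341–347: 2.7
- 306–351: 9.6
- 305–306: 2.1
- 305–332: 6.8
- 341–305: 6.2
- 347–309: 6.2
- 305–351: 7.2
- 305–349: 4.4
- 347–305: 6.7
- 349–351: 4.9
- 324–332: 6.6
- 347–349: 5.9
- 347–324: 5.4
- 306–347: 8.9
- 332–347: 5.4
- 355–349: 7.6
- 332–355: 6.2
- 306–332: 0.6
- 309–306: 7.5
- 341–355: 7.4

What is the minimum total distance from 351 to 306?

Shortest distances from 351:
351: 0
324: 3.8  (via 351)
349: 4.9  (via 351)
309: 5.5  (via 349)
355: 6.9  (via 351)
305: 7.2  (via 351)
332: 8.1  (via 309)
306: 8.7  (via 332)
Shortest route: 351–349–309–332–306 = 8.7 m.

8.7 m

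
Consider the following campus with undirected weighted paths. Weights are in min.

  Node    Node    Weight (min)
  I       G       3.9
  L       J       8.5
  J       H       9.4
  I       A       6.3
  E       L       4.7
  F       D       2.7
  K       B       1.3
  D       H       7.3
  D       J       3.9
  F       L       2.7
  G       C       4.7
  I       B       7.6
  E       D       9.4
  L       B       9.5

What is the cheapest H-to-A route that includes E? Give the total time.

44.8 min

Best H to E: H → D → E costing 16.7
Shortest E→A: E → L → B → I → A = 28.1
Total via E: 16.7 + 28.1 = 44.8 min.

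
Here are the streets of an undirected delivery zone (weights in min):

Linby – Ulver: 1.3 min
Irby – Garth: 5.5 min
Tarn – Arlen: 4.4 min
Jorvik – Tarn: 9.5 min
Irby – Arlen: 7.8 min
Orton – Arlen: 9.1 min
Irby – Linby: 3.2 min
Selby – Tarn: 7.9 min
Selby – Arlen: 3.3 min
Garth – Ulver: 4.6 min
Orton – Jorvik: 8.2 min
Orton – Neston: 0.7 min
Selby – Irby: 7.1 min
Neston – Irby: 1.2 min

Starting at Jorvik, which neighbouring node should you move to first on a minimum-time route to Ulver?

Orton

Enumerating some paths:
Jorvik–Orton–Neston–Irby–Linby–Ulver: 8.2+0.7+1.2+3.2+1.3 = 14.6
Jorvik–Orton–Neston–Irby–Garth–Ulver: 8.2+0.7+1.2+5.5+4.6 = 20.2
The minimum is 14.6 min via Jorvik–Orton–Neston–Irby–Linby–Ulver.
So from Jorvik the first move is to Orton.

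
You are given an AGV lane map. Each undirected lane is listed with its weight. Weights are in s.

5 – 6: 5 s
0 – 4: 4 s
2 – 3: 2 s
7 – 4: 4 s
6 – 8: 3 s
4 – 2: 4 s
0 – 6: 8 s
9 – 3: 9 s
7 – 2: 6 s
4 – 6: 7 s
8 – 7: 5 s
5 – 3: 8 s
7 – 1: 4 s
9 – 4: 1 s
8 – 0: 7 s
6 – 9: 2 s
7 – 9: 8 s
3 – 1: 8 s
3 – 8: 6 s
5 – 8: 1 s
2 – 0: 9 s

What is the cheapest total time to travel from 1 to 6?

Shortest distances from 1:
1: 0
7: 4  (via 1)
3: 8  (via 1)
4: 8  (via 7)
8: 9  (via 7)
9: 9  (via 4)
2: 10  (via 7)
5: 10  (via 8)
6: 11  (via 9)
Shortest route: 1–7–4–9–6 = 11 s.

11 s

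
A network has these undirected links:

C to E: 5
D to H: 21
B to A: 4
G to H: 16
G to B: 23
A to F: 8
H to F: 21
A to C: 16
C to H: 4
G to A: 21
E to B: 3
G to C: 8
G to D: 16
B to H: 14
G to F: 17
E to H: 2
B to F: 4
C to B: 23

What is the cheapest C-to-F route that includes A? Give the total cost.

Shortest C→A: C → E → B → A = 12
Best A to F: A → F costing 8
Total via A: 12 + 8 = 20.

20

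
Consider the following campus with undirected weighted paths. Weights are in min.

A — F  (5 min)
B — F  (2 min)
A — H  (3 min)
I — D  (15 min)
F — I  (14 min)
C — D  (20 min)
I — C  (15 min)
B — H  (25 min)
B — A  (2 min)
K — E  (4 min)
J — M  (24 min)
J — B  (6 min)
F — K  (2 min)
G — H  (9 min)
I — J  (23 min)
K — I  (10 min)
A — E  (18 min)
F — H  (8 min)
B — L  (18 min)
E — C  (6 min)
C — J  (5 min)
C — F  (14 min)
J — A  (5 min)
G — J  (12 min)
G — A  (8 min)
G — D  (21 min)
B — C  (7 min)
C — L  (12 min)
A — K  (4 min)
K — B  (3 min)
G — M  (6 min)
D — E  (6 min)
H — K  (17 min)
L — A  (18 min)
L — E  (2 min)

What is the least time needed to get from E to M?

Running Dijkstra from E:
E: 0
L: 2  (via E)
K: 4  (via E)
C: 6  (via E)
D: 6  (via E)
F: 6  (via K)
B: 7  (via K)
A: 8  (via K)
H: 11  (via A)
J: 11  (via C)
I: 14  (via K)
G: 16  (via A)
M: 22  (via G)
Shortest route: E–K–A–G–M = 22 min.

22 min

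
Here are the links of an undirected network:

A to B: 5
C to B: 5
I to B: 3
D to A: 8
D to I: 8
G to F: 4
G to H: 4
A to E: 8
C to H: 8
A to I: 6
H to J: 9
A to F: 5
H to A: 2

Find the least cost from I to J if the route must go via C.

Shortest I→C: I–B–C = 8
Shortest C→J: C–H–J = 17
Total via C: 8 + 17 = 25.

25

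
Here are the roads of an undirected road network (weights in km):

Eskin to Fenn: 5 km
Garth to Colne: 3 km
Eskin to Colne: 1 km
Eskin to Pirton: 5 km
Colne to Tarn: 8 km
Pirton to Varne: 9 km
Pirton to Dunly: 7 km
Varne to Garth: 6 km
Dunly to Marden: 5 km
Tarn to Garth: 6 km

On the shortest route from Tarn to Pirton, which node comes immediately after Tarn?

Colne

Compare a few routes:
Tarn–Garth–Colne–Eskin–Pirton: 6+3+1+5 = 15
Tarn–Colne–Eskin–Pirton: 8+1+5 = 14
Tarn–Garth–Varne–Pirton: 6+6+9 = 21
Tarn–Colne–Garth–Varne–Pirton: 8+3+6+9 = 26
Cheapest is Tarn–Colne–Eskin–Pirton at 14 km.
So from Tarn the first move is to Colne.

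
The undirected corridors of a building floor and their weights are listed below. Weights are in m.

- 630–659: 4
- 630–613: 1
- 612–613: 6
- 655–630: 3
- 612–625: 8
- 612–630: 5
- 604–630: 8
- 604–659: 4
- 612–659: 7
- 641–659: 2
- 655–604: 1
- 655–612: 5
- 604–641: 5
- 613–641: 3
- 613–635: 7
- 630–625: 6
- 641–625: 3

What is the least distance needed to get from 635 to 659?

12 m

Shortest distances from 635:
635: 0
613: 7  (via 635)
630: 8  (via 613)
641: 10  (via 613)
655: 11  (via 630)
659: 12  (via 630)
Shortest route: 635–613–630–659 = 12 m.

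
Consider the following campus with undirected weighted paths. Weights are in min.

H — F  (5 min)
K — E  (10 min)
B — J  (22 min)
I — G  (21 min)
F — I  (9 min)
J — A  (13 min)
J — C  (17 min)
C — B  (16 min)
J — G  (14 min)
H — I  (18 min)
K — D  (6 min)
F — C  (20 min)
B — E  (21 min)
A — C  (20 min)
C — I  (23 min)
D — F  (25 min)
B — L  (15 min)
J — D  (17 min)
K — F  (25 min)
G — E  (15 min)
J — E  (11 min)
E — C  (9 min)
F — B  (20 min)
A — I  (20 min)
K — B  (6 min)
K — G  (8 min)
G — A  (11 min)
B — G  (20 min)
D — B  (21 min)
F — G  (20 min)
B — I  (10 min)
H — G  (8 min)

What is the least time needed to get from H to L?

Enumerating some paths:
H–F–I–B–L: 5+9+10+15 = 39
H–G–K–B–L: 8+8+6+15 = 37
H–F–B–L: 5+20+15 = 40
H–I–B–L: 18+10+15 = 43
Cheapest is H–G–K–B–L at 37 min.

37 min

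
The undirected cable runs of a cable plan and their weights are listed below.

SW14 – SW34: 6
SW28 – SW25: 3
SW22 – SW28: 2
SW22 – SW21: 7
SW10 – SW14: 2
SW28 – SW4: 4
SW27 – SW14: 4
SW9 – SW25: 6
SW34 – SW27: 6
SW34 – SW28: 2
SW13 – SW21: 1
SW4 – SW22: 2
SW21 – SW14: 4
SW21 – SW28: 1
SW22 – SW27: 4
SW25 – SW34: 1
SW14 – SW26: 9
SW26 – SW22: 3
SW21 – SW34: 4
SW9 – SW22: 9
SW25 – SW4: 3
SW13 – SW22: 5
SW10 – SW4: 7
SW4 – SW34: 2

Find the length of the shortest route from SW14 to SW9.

Shortest distances from SW14:
SW14: 0
SW10: 2  (via SW14)
SW27: 4  (via SW14)
SW21: 4  (via SW14)
SW13: 5  (via SW21)
SW28: 5  (via SW21)
SW34: 6  (via SW14)
SW22: 7  (via SW28)
SW25: 7  (via SW34)
SW4: 8  (via SW34)
SW26: 9  (via SW14)
SW9: 13  (via SW25)
Shortest route: SW14–SW34–SW25–SW9 = 13.

13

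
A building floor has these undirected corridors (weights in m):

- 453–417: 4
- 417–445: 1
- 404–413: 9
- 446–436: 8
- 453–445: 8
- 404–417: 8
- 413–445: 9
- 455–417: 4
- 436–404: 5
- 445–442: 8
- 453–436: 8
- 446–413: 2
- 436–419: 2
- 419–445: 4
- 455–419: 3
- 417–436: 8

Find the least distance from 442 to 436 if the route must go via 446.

27 m

Shortest 442→446: 442–445–413–446 = 19
Best 446 to 436: 446–436 costing 8
Total via 446: 19 + 8 = 27 m.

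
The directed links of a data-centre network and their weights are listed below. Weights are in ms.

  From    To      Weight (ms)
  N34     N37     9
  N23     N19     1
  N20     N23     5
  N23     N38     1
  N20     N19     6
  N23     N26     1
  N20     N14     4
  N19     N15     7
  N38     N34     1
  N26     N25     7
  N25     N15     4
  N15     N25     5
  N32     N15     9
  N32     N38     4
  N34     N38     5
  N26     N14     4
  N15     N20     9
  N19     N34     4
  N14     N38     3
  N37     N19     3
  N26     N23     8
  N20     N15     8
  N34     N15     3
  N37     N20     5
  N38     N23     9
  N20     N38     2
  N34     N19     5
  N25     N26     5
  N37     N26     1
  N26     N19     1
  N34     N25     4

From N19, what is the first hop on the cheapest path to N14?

Compare a few routes:
N19–N34–N25–N26–N14: 4+4+5+4 = 17
N19–N34–N37–N26–N14: 4+9+1+4 = 18
N19–N15–N20–N14: 7+9+4 = 20
The minimum is 17 ms via N19–N34–N25–N26–N14.
So from N19 the first move is to N34.

N34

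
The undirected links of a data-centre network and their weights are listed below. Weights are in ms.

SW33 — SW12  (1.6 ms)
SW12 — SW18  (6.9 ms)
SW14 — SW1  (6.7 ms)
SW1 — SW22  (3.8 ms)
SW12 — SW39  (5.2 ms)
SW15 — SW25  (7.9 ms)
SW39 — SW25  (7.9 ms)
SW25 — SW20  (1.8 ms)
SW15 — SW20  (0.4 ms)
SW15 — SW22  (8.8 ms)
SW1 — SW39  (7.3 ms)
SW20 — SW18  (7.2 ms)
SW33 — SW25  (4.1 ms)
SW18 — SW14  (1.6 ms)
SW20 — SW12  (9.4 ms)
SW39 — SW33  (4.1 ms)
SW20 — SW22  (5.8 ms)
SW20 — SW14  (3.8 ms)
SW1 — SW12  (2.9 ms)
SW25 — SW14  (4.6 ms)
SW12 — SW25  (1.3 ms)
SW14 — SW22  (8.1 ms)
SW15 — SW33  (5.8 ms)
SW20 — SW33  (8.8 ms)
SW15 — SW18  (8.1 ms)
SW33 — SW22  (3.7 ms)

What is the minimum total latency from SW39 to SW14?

Running Dijkstra from SW39:
SW39: 0
SW33: 4.1  (via SW39)
SW12: 5.2  (via SW39)
SW25: 6.5  (via SW12)
SW1: 7.3  (via SW39)
SW22: 7.8  (via SW33)
SW20: 8.3  (via SW25)
SW15: 8.7  (via SW20)
SW14: 11.1  (via SW25)
Shortest route: SW39–SW12–SW25–SW14 = 11.1 ms.

11.1 ms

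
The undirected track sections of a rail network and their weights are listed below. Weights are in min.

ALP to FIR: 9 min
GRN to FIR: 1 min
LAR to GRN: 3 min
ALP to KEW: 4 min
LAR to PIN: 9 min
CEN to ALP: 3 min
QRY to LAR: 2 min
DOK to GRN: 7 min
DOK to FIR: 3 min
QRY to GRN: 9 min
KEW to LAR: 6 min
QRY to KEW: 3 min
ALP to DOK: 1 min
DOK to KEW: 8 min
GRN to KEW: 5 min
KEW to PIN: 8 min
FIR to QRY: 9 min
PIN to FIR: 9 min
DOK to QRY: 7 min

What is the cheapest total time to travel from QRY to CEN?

10 min

Compare a few routes:
QRY - KEW - ALP - CEN: 3+4+3 = 10
QRY - DOK - ALP - CEN: 7+1+3 = 11
QRY - LAR - KEW - ALP - CEN: 2+6+4+3 = 15
QRY - LAR - GRN - FIR - DOK - ALP - CEN: 2+3+1+3+1+3 = 13
Cheapest is QRY - KEW - ALP - CEN at 10 min.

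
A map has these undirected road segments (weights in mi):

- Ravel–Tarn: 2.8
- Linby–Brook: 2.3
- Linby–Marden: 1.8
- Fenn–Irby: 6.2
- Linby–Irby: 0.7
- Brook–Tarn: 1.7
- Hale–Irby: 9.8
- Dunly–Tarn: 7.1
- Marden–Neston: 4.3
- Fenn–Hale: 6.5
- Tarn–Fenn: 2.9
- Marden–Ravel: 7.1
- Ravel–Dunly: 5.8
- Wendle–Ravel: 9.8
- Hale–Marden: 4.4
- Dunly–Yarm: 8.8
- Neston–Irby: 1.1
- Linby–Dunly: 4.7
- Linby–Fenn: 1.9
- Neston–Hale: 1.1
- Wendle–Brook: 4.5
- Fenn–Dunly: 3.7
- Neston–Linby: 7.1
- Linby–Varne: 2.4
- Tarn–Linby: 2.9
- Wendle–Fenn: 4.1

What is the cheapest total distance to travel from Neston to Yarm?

Settle nodes by increasing distance from Neston:
Neston: 0
Hale: 1.1  (via Neston)
Irby: 1.1  (via Neston)
Linby: 1.8  (via Irby)
Marden: 3.6  (via Linby)
Fenn: 3.7  (via Linby)
Brook: 4.1  (via Linby)
Varne: 4.2  (via Linby)
Tarn: 4.7  (via Linby)
Dunly: 6.5  (via Linby)
Ravel: 7.5  (via Tarn)
Wendle: 7.8  (via Fenn)
Yarm: 15.3  (via Dunly)
Shortest route: Neston–Irby–Linby–Dunly–Yarm = 15.3 mi.

15.3 mi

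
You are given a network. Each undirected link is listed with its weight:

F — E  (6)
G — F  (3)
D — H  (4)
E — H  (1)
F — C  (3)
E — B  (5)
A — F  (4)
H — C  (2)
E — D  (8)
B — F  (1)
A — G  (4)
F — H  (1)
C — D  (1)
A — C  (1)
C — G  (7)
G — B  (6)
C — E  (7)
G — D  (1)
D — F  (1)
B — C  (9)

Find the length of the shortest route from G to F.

2

Compare a few routes:
G → D → C → F: 1+1+3 = 5
G → D → C → H → F: 1+1+2+1 = 5
G → F: 3 = 3
G → D → F: 1+1 = 2
Cheapest is G → D → F at 2.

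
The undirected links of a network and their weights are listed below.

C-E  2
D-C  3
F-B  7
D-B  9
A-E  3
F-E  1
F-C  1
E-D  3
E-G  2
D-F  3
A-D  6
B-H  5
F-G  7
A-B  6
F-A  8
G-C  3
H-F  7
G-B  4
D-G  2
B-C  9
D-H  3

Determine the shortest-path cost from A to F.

Shortest distances from A:
A: 0
E: 3  (via A)
F: 4  (via E)
Shortest route: A–E–F = 4.

4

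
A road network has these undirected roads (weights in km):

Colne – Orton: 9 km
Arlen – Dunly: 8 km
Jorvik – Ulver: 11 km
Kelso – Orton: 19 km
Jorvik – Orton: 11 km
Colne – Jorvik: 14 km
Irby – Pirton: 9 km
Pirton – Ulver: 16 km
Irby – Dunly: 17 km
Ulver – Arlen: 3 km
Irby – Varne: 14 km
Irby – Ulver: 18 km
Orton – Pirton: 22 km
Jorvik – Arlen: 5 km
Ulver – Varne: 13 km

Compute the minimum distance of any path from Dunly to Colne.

Settle nodes by increasing distance from Dunly:
Dunly: 0
Arlen: 8  (via Dunly)
Ulver: 11  (via Arlen)
Jorvik: 13  (via Arlen)
Irby: 17  (via Dunly)
Varne: 24  (via Ulver)
Orton: 24  (via Jorvik)
Pirton: 26  (via Irby)
Colne: 27  (via Jorvik)
Shortest route: Dunly–Arlen–Jorvik–Colne = 27 km.

27 km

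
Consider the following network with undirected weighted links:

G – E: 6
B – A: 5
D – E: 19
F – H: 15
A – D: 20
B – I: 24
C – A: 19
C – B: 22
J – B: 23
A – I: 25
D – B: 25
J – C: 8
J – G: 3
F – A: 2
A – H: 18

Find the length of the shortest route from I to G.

Shortest distances from I:
I: 0
B: 24  (via I)
A: 25  (via I)
F: 27  (via A)
H: 42  (via F)
C: 44  (via A)
D: 45  (via A)
J: 47  (via B)
G: 50  (via J)
Shortest route: I–B–J–G = 50.

50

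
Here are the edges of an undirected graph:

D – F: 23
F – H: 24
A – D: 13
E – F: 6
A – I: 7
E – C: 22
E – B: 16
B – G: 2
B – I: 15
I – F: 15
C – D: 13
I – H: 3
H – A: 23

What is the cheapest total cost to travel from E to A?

28

Shortest distances from E:
E: 0
F: 6  (via E)
B: 16  (via E)
G: 18  (via B)
I: 21  (via F)
C: 22  (via E)
H: 24  (via I)
A: 28  (via I)
Shortest route: E–F–I–A = 28.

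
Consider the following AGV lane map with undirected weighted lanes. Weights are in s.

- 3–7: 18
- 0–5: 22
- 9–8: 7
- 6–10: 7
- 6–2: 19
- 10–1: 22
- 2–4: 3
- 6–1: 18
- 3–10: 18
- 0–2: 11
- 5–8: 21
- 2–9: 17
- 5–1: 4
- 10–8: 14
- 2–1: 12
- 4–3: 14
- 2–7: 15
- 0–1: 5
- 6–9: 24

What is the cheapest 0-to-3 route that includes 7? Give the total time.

Best 0 to 7: 0 → 2 → 7 costing 26
Shortest 7→3: 7 → 3 = 18
Total via 7: 26 + 18 = 44 s.

44 s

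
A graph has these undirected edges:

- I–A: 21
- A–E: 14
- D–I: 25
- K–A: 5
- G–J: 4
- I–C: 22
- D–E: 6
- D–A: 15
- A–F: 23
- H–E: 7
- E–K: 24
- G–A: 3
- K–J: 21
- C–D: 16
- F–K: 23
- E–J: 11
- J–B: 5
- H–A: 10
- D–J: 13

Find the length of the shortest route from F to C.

Settle nodes by increasing distance from F:
F: 0
A: 23  (via F)
K: 23  (via F)
G: 26  (via A)
J: 30  (via G)
H: 33  (via A)
B: 35  (via J)
E: 37  (via A)
D: 38  (via A)
I: 44  (via A)
C: 54  (via D)
Shortest route: F → A → D → C = 54.

54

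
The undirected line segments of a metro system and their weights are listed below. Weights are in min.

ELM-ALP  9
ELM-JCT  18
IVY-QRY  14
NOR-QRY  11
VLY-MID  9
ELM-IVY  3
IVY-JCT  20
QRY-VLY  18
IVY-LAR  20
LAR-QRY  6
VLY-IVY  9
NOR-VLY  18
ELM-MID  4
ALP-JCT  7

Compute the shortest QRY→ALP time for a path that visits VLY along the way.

39 min

Shortest QRY→VLY: QRY–VLY = 18
Best VLY to ALP: VLY–IVY–ELM–ALP costing 21
Total via VLY: 18 + 21 = 39 min.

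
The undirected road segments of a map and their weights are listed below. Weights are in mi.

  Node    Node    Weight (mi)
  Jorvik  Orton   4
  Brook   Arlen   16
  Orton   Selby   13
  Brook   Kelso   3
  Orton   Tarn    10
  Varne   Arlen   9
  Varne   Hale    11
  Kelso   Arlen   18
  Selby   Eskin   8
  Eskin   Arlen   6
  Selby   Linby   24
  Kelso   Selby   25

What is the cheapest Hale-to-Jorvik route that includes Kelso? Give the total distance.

Best Hale to Kelso: Hale → Varne → Arlen → Kelso costing 38
Shortest Kelso→Jorvik: Kelso → Selby → Orton → Jorvik = 42
Total via Kelso: 38 + 42 = 80 mi.

80 mi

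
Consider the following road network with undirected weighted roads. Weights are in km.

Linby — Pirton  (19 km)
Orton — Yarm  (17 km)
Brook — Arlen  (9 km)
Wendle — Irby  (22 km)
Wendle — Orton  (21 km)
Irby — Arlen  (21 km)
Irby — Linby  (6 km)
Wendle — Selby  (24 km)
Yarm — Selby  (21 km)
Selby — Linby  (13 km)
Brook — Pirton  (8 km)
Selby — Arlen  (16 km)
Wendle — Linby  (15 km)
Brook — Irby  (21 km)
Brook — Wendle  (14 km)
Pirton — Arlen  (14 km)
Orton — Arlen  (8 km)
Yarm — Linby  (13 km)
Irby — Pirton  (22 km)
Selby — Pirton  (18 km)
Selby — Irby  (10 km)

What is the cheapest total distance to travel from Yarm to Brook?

34 km

Running Dijkstra from Yarm:
Yarm: 0
Linby: 13  (via Yarm)
Orton: 17  (via Yarm)
Irby: 19  (via Linby)
Selby: 21  (via Yarm)
Arlen: 25  (via Orton)
Wendle: 28  (via Linby)
Pirton: 32  (via Linby)
Brook: 34  (via Arlen)
Shortest route: Yarm–Orton–Arlen–Brook = 34 km.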